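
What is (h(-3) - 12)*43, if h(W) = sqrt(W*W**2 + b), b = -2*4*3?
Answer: -516 + 43*I*sqrt(51) ≈ -516.0 + 307.08*I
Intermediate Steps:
b = -24 (b = -8*3 = -24)
h(W) = sqrt(-24 + W**3) (h(W) = sqrt(W*W**2 - 24) = sqrt(W**3 - 24) = sqrt(-24 + W**3))
(h(-3) - 12)*43 = (sqrt(-24 + (-3)**3) - 12)*43 = (sqrt(-24 - 27) - 12)*43 = (sqrt(-51) - 12)*43 = (I*sqrt(51) - 12)*43 = (-12 + I*sqrt(51))*43 = -516 + 43*I*sqrt(51)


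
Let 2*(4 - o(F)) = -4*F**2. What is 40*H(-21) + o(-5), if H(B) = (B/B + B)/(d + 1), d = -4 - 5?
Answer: 154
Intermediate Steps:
d = -9
o(F) = 4 + 2*F**2 (o(F) = 4 - (-2)*F**2 = 4 + 2*F**2)
H(B) = -1/8 - B/8 (H(B) = (B/B + B)/(-9 + 1) = (1 + B)/(-8) = (1 + B)*(-1/8) = -1/8 - B/8)
40*H(-21) + o(-5) = 40*(-1/8 - 1/8*(-21)) + (4 + 2*(-5)**2) = 40*(-1/8 + 21/8) + (4 + 2*25) = 40*(5/2) + (4 + 50) = 100 + 54 = 154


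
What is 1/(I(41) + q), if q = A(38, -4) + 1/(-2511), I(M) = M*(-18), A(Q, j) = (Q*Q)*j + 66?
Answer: -2511/16190929 ≈ -0.00015509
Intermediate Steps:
A(Q, j) = 66 + j*Q² (A(Q, j) = Q²*j + 66 = j*Q² + 66 = 66 + j*Q²)
I(M) = -18*M
q = -14337811/2511 (q = (66 - 4*38²) + 1/(-2511) = (66 - 4*1444) - 1/2511 = (66 - 5776) - 1/2511 = -5710 - 1/2511 = -14337811/2511 ≈ -5710.0)
1/(I(41) + q) = 1/(-18*41 - 14337811/2511) = 1/(-738 - 14337811/2511) = 1/(-16190929/2511) = -2511/16190929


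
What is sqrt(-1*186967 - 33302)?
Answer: I*sqrt(220269) ≈ 469.33*I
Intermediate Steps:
sqrt(-1*186967 - 33302) = sqrt(-186967 - 33302) = sqrt(-220269) = I*sqrt(220269)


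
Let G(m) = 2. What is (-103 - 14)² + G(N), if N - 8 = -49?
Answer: 13691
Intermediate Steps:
N = -41 (N = 8 - 49 = -41)
(-103 - 14)² + G(N) = (-103 - 14)² + 2 = (-117)² + 2 = 13689 + 2 = 13691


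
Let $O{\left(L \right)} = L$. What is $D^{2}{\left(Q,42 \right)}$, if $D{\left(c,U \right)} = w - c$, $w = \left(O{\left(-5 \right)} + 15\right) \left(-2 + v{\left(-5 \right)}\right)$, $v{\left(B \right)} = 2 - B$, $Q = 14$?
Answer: $1296$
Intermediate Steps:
$w = 50$ ($w = \left(-5 + 15\right) \left(-2 + \left(2 - -5\right)\right) = 10 \left(-2 + \left(2 + 5\right)\right) = 10 \left(-2 + 7\right) = 10 \cdot 5 = 50$)
$D{\left(c,U \right)} = 50 - c$
$D^{2}{\left(Q,42 \right)} = \left(50 - 14\right)^{2} = 36^{2} = 1296$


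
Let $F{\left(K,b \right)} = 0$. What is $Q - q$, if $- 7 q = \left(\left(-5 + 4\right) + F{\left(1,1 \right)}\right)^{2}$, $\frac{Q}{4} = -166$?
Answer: $- \frac{4647}{7} \approx -663.86$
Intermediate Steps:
$Q = -664$ ($Q = 4 \left(-166\right) = -664$)
$q = - \frac{1}{7}$ ($q = - \frac{\left(\left(-5 + 4\right) + 0\right)^{2}}{7} = - \frac{\left(-1 + 0\right)^{2}}{7} = - \frac{\left(-1\right)^{2}}{7} = \left(- \frac{1}{7}\right) 1 = - \frac{1}{7} \approx -0.14286$)
$Q - q = -664 - - \frac{1}{7} = -664 + \frac{1}{7} = - \frac{4647}{7}$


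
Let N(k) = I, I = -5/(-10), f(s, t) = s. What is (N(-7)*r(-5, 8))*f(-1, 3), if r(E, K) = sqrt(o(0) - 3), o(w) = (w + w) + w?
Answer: -I*sqrt(3)/2 ≈ -0.86602*I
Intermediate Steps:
I = 1/2 (I = -5*(-1/10) = 1/2 ≈ 0.50000)
N(k) = 1/2
o(w) = 3*w (o(w) = 2*w + w = 3*w)
r(E, K) = I*sqrt(3) (r(E, K) = sqrt(3*0 - 3) = sqrt(0 - 3) = sqrt(-3) = I*sqrt(3))
(N(-7)*r(-5, 8))*f(-1, 3) = ((I*sqrt(3))/2)*(-1) = (I*sqrt(3)/2)*(-1) = -I*sqrt(3)/2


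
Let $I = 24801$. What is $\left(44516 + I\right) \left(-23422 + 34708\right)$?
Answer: $782311662$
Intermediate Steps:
$\left(44516 + I\right) \left(-23422 + 34708\right) = \left(44516 + 24801\right) \left(-23422 + 34708\right) = 69317 \cdot 11286 = 782311662$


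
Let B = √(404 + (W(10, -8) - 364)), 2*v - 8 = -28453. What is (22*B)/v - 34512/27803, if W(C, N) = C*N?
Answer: -34512/27803 - 88*I*√10/28445 ≈ -1.2413 - 0.0097831*I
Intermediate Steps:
v = -28445/2 (v = 4 + (½)*(-28453) = 4 - 28453/2 = -28445/2 ≈ -14223.)
B = 2*I*√10 (B = √(404 + (10*(-8) - 364)) = √(404 + (-80 - 364)) = √(404 - 444) = √(-40) = 2*I*√10 ≈ 6.3246*I)
(22*B)/v - 34512/27803 = (22*(2*I*√10))/(-28445/2) - 34512/27803 = (44*I*√10)*(-2/28445) - 34512*1/27803 = -88*I*√10/28445 - 34512/27803 = -34512/27803 - 88*I*√10/28445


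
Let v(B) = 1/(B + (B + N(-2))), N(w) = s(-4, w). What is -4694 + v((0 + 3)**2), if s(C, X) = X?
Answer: -75103/16 ≈ -4693.9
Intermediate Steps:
N(w) = w
v(B) = 1/(-2 + 2*B) (v(B) = 1/(B + (B - 2)) = 1/(B + (-2 + B)) = 1/(-2 + 2*B))
-4694 + v((0 + 3)**2) = -4694 + 1/(2*(-1 + (0 + 3)**2)) = -4694 + 1/(2*(-1 + 3**2)) = -4694 + 1/(2*(-1 + 9)) = -4694 + (1/2)/8 = -4694 + (1/2)*(1/8) = -4694 + 1/16 = -75103/16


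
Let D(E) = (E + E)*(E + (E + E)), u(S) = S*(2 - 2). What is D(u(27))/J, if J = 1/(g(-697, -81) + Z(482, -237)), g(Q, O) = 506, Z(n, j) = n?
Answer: 0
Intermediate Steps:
u(S) = 0 (u(S) = S*0 = 0)
D(E) = 6*E**2 (D(E) = (2*E)*(E + 2*E) = (2*E)*(3*E) = 6*E**2)
J = 1/988 (J = 1/(506 + 482) = 1/988 ≈ 0.0010121)
D(u(27))/J = (6*0**2)/(1/988) = (6*0)*988 = 0*988 = 0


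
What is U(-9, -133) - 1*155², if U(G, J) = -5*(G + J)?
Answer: -23315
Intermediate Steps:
U(G, J) = -5*G - 5*J
U(-9, -133) - 1*155² = (-5*(-9) - 5*(-133)) - 1*155² = (45 + 665) - 1*24025 = 710 - 24025 = -23315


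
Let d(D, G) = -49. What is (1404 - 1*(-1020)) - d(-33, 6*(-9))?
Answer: 2473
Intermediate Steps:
(1404 - 1*(-1020)) - d(-33, 6*(-9)) = (1404 - 1*(-1020)) - 1*(-49) = (1404 + 1020) + 49 = 2424 + 49 = 2473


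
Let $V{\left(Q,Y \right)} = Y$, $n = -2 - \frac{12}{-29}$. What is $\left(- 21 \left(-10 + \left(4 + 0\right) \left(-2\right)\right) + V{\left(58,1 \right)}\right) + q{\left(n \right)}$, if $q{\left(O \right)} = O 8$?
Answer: $\frac{10623}{29} \approx 366.31$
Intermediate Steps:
$n = - \frac{46}{29}$ ($n = -2 - - \frac{12}{29} = -2 + \frac{12}{29} = - \frac{46}{29} \approx -1.5862$)
$q{\left(O \right)} = 8 O$
$\left(- 21 \left(-10 + \left(4 + 0\right) \left(-2\right)\right) + V{\left(58,1 \right)}\right) + q{\left(n \right)} = \left(- 21 \left(-10 + \left(4 + 0\right) \left(-2\right)\right) + 1\right) + 8 \left(- \frac{46}{29}\right) = \left(- 21 \left(-10 + 4 \left(-2\right)\right) + 1\right) - \frac{368}{29} = \left(- 21 \left(-10 - 8\right) + 1\right) - \frac{368}{29} = \left(\left(-21\right) \left(-18\right) + 1\right) - \frac{368}{29} = \left(378 + 1\right) - \frac{368}{29} = 379 - \frac{368}{29} = \frac{10623}{29}$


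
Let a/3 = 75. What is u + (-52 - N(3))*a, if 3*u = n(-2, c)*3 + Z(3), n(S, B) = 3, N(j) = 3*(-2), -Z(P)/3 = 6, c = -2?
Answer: -10353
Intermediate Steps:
a = 225 (a = 3*75 = 225)
Z(P) = -18 (Z(P) = -3*6 = -18)
N(j) = -6
u = -3 (u = (3*3 - 18)/3 = (9 - 18)/3 = (⅓)*(-9) = -3)
u + (-52 - N(3))*a = -3 + (-52 - 1*(-6))*225 = -3 + (-52 + 6)*225 = -3 - 46*225 = -3 - 10350 = -10353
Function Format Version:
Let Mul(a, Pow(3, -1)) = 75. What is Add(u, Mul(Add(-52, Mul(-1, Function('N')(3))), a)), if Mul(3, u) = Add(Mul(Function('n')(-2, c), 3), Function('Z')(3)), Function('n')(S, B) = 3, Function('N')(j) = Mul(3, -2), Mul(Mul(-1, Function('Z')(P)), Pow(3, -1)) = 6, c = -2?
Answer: -10353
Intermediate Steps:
a = 225 (a = Mul(3, 75) = 225)
Function('Z')(P) = -18 (Function('Z')(P) = Mul(-3, 6) = -18)
Function('N')(j) = -6
u = -3 (u = Mul(Rational(1, 3), Add(Mul(3, 3), -18)) = Mul(Rational(1, 3), Add(9, -18)) = Mul(Rational(1, 3), -9) = -3)
Add(u, Mul(Add(-52, Mul(-1, Function('N')(3))), a)) = Add(-3, Mul(Add(-52, Mul(-1, -6)), 225)) = Add(-3, Mul(Add(-52, 6), 225)) = Add(-3, Mul(-46, 225)) = Add(-3, -10350) = -10353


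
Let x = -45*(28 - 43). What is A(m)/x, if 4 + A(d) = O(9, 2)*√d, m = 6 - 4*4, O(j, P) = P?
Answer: -4/675 + 2*I*√10/675 ≈ -0.0059259 + 0.0093697*I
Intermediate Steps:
m = -10 (m = 6 - 16 = -10)
x = 675 (x = -45*(-15) = 675)
A(d) = -4 + 2*√d
A(m)/x = (-4 + 2*√(-10))/675 = (-4 + 2*(I*√10))*(1/675) = (-4 + 2*I*√10)*(1/675) = -4/675 + 2*I*√10/675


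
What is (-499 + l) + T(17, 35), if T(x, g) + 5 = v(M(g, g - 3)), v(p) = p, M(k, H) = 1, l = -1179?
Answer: -1682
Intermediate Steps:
T(x, g) = -4 (T(x, g) = -5 + 1 = -4)
(-499 + l) + T(17, 35) = (-499 - 1179) - 4 = -1678 - 4 = -1682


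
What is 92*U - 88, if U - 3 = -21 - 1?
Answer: -1836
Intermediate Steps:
U = -19 (U = 3 + (-21 - 1) = 3 - 22 = -19)
92*U - 88 = 92*(-19) - 88 = -1748 - 88 = -1836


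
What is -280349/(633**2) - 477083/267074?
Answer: -266035839013/107013613986 ≈ -2.4860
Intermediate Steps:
-280349/(633**2) - 477083/267074 = -280349/400689 - 477083*1/267074 = -280349*1/400689 - 477083/267074 = -280349/400689 - 477083/267074 = -266035839013/107013613986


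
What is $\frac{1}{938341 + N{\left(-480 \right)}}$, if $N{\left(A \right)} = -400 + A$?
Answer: $\frac{1}{937461} \approx 1.0667 \cdot 10^{-6}$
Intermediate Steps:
$\frac{1}{938341 + N{\left(-480 \right)}} = \frac{1}{938341 - 880} = \frac{1}{937461}$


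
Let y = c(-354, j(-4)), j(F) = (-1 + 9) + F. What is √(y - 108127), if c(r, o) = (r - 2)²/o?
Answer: I*√76443 ≈ 276.48*I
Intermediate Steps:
j(F) = 8 + F
c(r, o) = (-2 + r)²/o
y = 31684 (y = (-2 - 354)²/(8 - 4) = (-356)²/4 = (¼)*126736 = 31684)
√(y - 108127) = √(31684 - 108127) = √(-76443) = I*√76443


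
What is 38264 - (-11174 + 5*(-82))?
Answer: 49848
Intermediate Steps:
38264 - (-11174 + 5*(-82)) = 38264 - (-11174 - 410) = 38264 - 1*(-11584) = 38264 + 11584 = 49848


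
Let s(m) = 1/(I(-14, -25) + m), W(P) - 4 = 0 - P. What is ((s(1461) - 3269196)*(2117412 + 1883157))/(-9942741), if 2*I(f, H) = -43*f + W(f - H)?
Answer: 15332530515588590/11656206699 ≈ 1.3154e+6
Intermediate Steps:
W(P) = 4 - P (W(P) = 4 + (0 - P) = 4 - P)
I(f, H) = 2 + H/2 - 22*f (I(f, H) = (-43*f + (4 - (f - H)))/2 = (-43*f + (4 + (H - f)))/2 = (-43*f + (4 + H - f))/2 = (4 + H - 44*f)/2 = 2 + H/2 - 22*f)
s(m) = 1/(595/2 + m) (s(m) = 1/((2 + (½)*(-25) - 22*(-14)) + m) = 1/((2 - 25/2 + 308) + m) = 1/(595/2 + m))
((s(1461) - 3269196)*(2117412 + 1883157))/(-9942741) = ((2/(595 + 2*1461) - 3269196)*(2117412 + 1883157))/(-9942741) = ((2/(595 + 2922) - 3269196)*4000569)*(-1/9942741) = ((2/3517 - 3269196)*4000569)*(-1/9942741) = -11497762330/3517*4000569*(-1/9942741) = -45997591546765770/3517*(-1/9942741) = 15332530515588590/11656206699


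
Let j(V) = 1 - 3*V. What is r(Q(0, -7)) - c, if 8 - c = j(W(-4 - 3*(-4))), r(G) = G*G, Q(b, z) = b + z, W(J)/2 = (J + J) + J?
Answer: -102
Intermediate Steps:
W(J) = 6*J (W(J) = 2*((J + J) + J) = 2*(2*J + J) = 2*(3*J) = 6*J)
r(G) = G²
c = 151 (c = 8 - (1 - 18*(-4 - 3*(-4))) = 8 - (1 - 18*(-4 + 12)) = 8 - (1 - 18*8) = 8 - (1 - 3*48) = 8 - (1 - 144) = 8 - 1*(-143) = 8 + 143 = 151)
r(Q(0, -7)) - c = (0 - 7)² - 1*151 = (-7)² - 151 = 49 - 151 = -102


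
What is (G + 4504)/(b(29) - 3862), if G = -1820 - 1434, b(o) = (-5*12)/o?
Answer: -18125/56029 ≈ -0.32349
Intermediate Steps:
b(o) = -60/o
G = -3254
(G + 4504)/(b(29) - 3862) = (-3254 + 4504)/(-60/29 - 3862) = 1250/(-60*1/29 - 3862) = 1250/(-60/29 - 3862) = 1250/(-112058/29) = 1250*(-29/112058) = -18125/56029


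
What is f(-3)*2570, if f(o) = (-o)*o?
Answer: -23130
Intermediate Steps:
f(o) = -o**2
f(-3)*2570 = -1*(-3)**2*2570 = -1*9*2570 = -9*2570 = -23130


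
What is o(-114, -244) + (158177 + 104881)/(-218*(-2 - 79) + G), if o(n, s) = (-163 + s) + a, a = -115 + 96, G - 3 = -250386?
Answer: -33134636/77575 ≈ -427.13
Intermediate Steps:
G = -250383 (G = 3 - 250386 = -250383)
a = -19
o(n, s) = -182 + s (o(n, s) = (-163 + s) - 19 = -182 + s)
o(-114, -244) + (158177 + 104881)/(-218*(-2 - 79) + G) = (-182 - 244) + (158177 + 104881)/(-218*(-2 - 79) - 250383) = -426 + 263058/(-218*(-81) - 250383) = -426 + 263058/(17658 - 250383) = -426 + 263058/(-232725) = -426 + 263058*(-1/232725) = -426 - 87686/77575 = -33134636/77575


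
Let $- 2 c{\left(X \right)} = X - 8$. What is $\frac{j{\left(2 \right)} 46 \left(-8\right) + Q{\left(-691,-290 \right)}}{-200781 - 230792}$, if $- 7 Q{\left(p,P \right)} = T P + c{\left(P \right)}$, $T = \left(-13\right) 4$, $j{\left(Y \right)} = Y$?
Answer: $\frac{20381}{3021011} \approx 0.0067464$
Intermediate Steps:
$c{\left(X \right)} = 4 - \frac{X}{2}$ ($c{\left(X \right)} = - \frac{X - 8}{2} = - \frac{-8 + X}{2} = 4 - \frac{X}{2}$)
$T = -52$
$Q{\left(p,P \right)} = - \frac{4}{7} + \frac{15 P}{2}$ ($Q{\left(p,P \right)} = - \frac{- 52 P - \left(-4 + \frac{P}{2}\right)}{7} = - \frac{4 - \frac{105 P}{2}}{7} = - \frac{4}{7} + \frac{15 P}{2}$)
$\frac{j{\left(2 \right)} 46 \left(-8\right) + Q{\left(-691,-290 \right)}}{-200781 - 230792} = \frac{2 \cdot 46 \left(-8\right) + \left(- \frac{4}{7} + \frac{15}{2} \left(-290\right)\right)}{-200781 - 230792} = \frac{92 \left(-8\right) - \frac{15229}{7}}{-431573} = \left(-736 - \frac{15229}{7}\right) \left(- \frac{1}{431573}\right) = \left(- \frac{20381}{7}\right) \left(- \frac{1}{431573}\right) = \frac{20381}{3021011}$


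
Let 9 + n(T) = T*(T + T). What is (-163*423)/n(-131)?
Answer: -68949/34313 ≈ -2.0094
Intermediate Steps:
n(T) = -9 + 2*T² (n(T) = -9 + T*(T + T) = -9 + T*(2*T) = -9 + 2*T²)
(-163*423)/n(-131) = (-163*423)/(-9 + 2*(-131)²) = -68949/(-9 + 2*17161) = -68949/(-9 + 34322) = -68949/34313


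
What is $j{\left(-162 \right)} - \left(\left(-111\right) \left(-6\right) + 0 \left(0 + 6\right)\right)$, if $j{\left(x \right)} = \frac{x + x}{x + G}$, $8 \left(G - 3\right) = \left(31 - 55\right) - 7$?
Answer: $- \frac{865206}{1303} \approx -664.01$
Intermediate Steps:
$G = - \frac{7}{8}$ ($G = 3 + \frac{\left(31 - 55\right) - 7}{8} = 3 + \frac{-24 - 7}{8} = 3 + \frac{1}{8} \left(-31\right) = 3 - \frac{31}{8} = - \frac{7}{8} \approx -0.875$)
$j{\left(x \right)} = \frac{2 x}{- \frac{7}{8} + x}$ ($j{\left(x \right)} = \frac{x + x}{x - \frac{7}{8}} = \frac{2 x}{- \frac{7}{8} + x}$)
$j{\left(-162 \right)} - \left(\left(-111\right) \left(-6\right) + 0 \left(0 + 6\right)\right) = 16 \left(-162\right) \frac{1}{-7 + 8 \left(-162\right)} - \left(\left(-111\right) \left(-6\right) + 0 \left(0 + 6\right)\right) = 16 \left(-162\right) \frac{1}{-7 - 1296} - \left(666 + 0 \cdot 6\right) = 16 \left(-162\right) \frac{1}{-1303} - \left(666 + 0\right) = 16 \left(-162\right) \left(- \frac{1}{1303}\right) - 666 = \frac{2592}{1303} - 666 = - \frac{865206}{1303}$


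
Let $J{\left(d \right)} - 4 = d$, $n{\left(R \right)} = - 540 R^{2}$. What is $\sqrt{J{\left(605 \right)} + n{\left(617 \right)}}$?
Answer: $i \sqrt{205571451} \approx 14338.0 i$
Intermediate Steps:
$J{\left(d \right)} = 4 + d$
$\sqrt{J{\left(605 \right)} + n{\left(617 \right)}} = \sqrt{\left(4 + 605\right) - 540 \cdot 617^{2}} = \sqrt{609 - 205572060} = \sqrt{-205571451} = i \sqrt{205571451}$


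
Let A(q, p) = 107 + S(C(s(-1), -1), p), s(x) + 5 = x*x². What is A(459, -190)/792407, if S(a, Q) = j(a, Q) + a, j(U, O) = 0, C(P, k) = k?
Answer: 106/792407 ≈ 0.00013377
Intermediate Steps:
s(x) = -5 + x³ (s(x) = -5 + x*x² = -5 + x³)
S(a, Q) = a (S(a, Q) = 0 + a = a)
A(q, p) = 106 (A(q, p) = 107 - 1 = 106)
A(459, -190)/792407 = 106/792407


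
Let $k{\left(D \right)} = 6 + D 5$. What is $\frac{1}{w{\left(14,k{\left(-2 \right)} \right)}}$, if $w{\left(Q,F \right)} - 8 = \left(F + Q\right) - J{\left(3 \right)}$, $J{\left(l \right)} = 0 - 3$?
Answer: $\frac{1}{21} \approx 0.047619$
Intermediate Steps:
$J{\left(l \right)} = -3$
$k{\left(D \right)} = 6 + 5 D$
$w{\left(Q,F \right)} = 11 + F + Q$ ($w{\left(Q,F \right)} = 8 - \left(-3 - F - Q\right) = 8 + \left(\left(F + Q\right) + 3\right) = 8 + \left(3 + F + Q\right) = 11 + F + Q$)
$\frac{1}{w{\left(14,k{\left(-2 \right)} \right)}} = \frac{1}{11 + \left(6 + 5 \left(-2\right)\right) + 14} = \frac{1}{11 + \left(6 - 10\right) + 14} = \frac{1}{11 - 4 + 14} = \frac{1}{21}$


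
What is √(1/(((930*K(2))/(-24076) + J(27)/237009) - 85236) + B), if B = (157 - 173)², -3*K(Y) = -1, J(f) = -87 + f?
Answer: √1682217106306775754868791057390/81062697171129 ≈ 16.000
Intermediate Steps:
K(Y) = ⅓ (K(Y) = -⅓*(-1) = ⅓)
B = 256 (B = (-16)² = 256)
√(1/(((930*K(2))/(-24076) + J(27)/237009) - 85236) + B) = √(1/(((930*(⅓))/(-24076) + (-87 + 27)/237009) - 85236) + 256) = √(1/((310*(-1/24076) - 60*1/237009) - 85236) + 256) = √(1/((-155/12038 - 20/79003) - 85236) + 256) = √(1/(-12486225/951038114 - 85236) + 256) = √(1/(-81062697171129/951038114) + 256) = √(-951038114/81062697171129 + 256) = √(20752049524770910/81062697171129) = √1682217106306775754868791057390/81062697171129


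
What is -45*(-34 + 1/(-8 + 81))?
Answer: 111645/73 ≈ 1529.4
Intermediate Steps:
-45*(-34 + 1/(-8 + 81)) = -45*(-34 + 1/73) = -45*(-2481/73) = 111645/73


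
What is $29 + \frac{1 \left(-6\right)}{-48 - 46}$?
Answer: $\frac{1366}{47} \approx 29.064$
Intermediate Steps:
$29 + \frac{1 \left(-6\right)}{-48 - 46} = 29 - \frac{6}{-94} = 29 - - \frac{3}{47} = 29 + \frac{3}{47} = \frac{1366}{47}$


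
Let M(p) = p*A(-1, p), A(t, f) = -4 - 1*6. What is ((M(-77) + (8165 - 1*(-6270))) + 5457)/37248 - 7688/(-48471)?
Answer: 71548357/100302656 ≈ 0.71332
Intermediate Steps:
A(t, f) = -10 (A(t, f) = -4 - 6 = -10)
M(p) = -10*p (M(p) = p*(-10) = -10*p)
((M(-77) + (8165 - 1*(-6270))) + 5457)/37248 - 7688/(-48471) = ((-10*(-77) + (8165 - 1*(-6270))) + 5457)/37248 - 7688/(-48471) = ((770 + (8165 + 6270)) + 5457)*(1/37248) - 7688*(-1/48471) = ((770 + 14435) + 5457)*(1/37248) + 7688/48471 = (15205 + 5457)*(1/37248) + 7688/48471 = 20662*(1/37248) + 7688/48471 = 10331/18624 + 7688/48471 = 71548357/100302656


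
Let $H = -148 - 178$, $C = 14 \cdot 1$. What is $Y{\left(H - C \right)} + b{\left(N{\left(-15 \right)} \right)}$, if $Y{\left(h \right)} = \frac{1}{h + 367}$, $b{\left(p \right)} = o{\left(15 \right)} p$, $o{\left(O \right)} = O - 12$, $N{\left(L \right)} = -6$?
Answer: $- \frac{485}{27} \approx -17.963$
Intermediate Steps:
$C = 14$
$o{\left(O \right)} = -12 + O$
$H = -326$ ($H = -148 - 178 = -326$)
$b{\left(p \right)} = 3 p$ ($b{\left(p \right)} = \left(-12 + 15\right) p = 3 p$)
$Y{\left(h \right)} = \frac{1}{367 + h}$
$Y{\left(H - C \right)} + b{\left(N{\left(-15 \right)} \right)} = \frac{1}{367 - 340} + 3 \left(-6\right) = \frac{1}{367 - 340} - 18 = \frac{1}{27} - 18 = - \frac{485}{27}$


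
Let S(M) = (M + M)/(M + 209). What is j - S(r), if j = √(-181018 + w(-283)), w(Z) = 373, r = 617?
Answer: -617/413 + I*√180645 ≈ -1.4939 + 425.02*I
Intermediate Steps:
S(M) = 2*M/(209 + M) (S(M) = (2*M)/(209 + M) = 2*M/(209 + M))
j = I*√180645 (j = √(-181018 + 373) = √(-180645) = I*√180645 ≈ 425.02*I)
j - S(r) = I*√180645 - 2*617/(209 + 617) = I*√180645 - 2*617/826 = I*√180645 - 1*617/413 = I*√180645 - 617/413 = -617/413 + I*√180645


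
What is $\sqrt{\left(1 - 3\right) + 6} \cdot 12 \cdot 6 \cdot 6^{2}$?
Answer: $5184$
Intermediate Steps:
$\sqrt{\left(1 - 3\right) + 6} \cdot 12 \cdot 6 \cdot 6^{2} = \sqrt{\left(1 - 3\right) + 6} \cdot 12 \cdot 6 \cdot 36 = \sqrt{-2 + 6} \cdot 12 \cdot 216 = \sqrt{4} \cdot 12 \cdot 216 = 2 \cdot 12 \cdot 216 = 24 \cdot 216 = 5184$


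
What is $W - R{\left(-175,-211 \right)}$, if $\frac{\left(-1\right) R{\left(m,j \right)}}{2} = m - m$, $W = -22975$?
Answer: $-22975$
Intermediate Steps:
$R{\left(m,j \right)} = 0$ ($R{\left(m,j \right)} = - 2 \left(m - m\right) = \left(-2\right) 0 = 0$)
$W - R{\left(-175,-211 \right)} = -22975 - 0 = -22975 + 0 = -22975$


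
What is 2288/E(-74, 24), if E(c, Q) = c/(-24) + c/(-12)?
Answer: 9152/37 ≈ 247.35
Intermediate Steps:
E(c, Q) = -c/8 (E(c, Q) = c*(-1/24) + c*(-1/12) = -c/24 - c/12 = -c/8)
2288/E(-74, 24) = 2288/((-⅛*(-74))) = 2288/(37/4) = 2288*(4/37) = 9152/37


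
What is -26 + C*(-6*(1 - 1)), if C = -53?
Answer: -26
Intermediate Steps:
-26 + C*(-6*(1 - 1)) = -26 - (-318)*(1 - 1) = -26 - (-318)*0 = -26 - 53*0 = -26 + 0 = -26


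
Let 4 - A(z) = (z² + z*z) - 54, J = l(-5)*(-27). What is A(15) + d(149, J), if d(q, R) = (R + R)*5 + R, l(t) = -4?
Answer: 796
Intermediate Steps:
J = 108 (J = -4*(-27) = 108)
A(z) = 58 - 2*z² (A(z) = 4 - ((z² + z*z) - 54) = 4 - ((z² + z²) - 54) = 4 - (2*z² - 54) = 4 - (-54 + 2*z²) = 4 + (54 - 2*z²) = 58 - 2*z²)
d(q, R) = 11*R (d(q, R) = (2*R)*5 + R = 10*R + R = 11*R)
A(15) + d(149, J) = (58 - 2*15²) + 11*108 = (58 - 2*225) + 1188 = (58 - 450) + 1188 = -392 + 1188 = 796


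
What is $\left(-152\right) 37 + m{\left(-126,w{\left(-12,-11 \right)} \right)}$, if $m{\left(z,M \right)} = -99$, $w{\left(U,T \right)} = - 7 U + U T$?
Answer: $-5723$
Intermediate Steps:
$w{\left(U,T \right)} = - 7 U + T U$
$\left(-152\right) 37 + m{\left(-126,w{\left(-12,-11 \right)} \right)} = \left(-152\right) 37 - 99 = -5624 - 99 = -5723$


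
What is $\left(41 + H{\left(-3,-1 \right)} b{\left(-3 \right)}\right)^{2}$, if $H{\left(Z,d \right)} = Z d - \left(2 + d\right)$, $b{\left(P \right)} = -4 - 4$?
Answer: $625$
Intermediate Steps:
$b{\left(P \right)} = -8$
$H{\left(Z,d \right)} = -2 - d + Z d$
$\left(41 + H{\left(-3,-1 \right)} b{\left(-3 \right)}\right)^{2} = \left(41 + \left(-2 - -1 - -3\right) \left(-8\right)\right)^{2} = \left(41 + \left(-2 + 1 + 3\right) \left(-8\right)\right)^{2} = \left(41 + 2 \left(-8\right)\right)^{2} = \left(41 - 16\right)^{2} = 25^{2} = 625$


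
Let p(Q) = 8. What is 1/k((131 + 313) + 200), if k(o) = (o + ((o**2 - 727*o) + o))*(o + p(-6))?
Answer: -1/34010928 ≈ -2.9402e-8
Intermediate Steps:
k(o) = (8 + o)*(o**2 - 725*o) (k(o) = (o + ((o**2 - 727*o) + o))*(o + 8) = (o + (o**2 - 726*o))*(8 + o) = (o**2 - 725*o)*(8 + o) = (8 + o)*(o**2 - 725*o))
1/k((131 + 313) + 200) = 1/(((131 + 313) + 200)*(-5800 + ((131 + 313) + 200)**2 - 717*((131 + 313) + 200))) = 1/((444 + 200)*(-5800 + (444 + 200)**2 - 717*(444 + 200))) = 1/(644*(-5800 + 644**2 - 717*644)) = 1/(644*(-5800 + 414736 - 461748)) = 1/(644*(-52812)) = 1/(-34010928) = -1/34010928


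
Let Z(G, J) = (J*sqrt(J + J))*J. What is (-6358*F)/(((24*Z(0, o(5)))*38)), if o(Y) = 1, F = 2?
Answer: -3179*sqrt(2)/456 ≈ -9.8592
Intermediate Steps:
Z(G, J) = sqrt(2)*J**(5/2) (Z(G, J) = (J*sqrt(2*J))*J = (J*(sqrt(2)*sqrt(J)))*J = (sqrt(2)*J**(3/2))*J = sqrt(2)*J**(5/2))
(-6358*F)/(((24*Z(0, o(5)))*38)) = (-6358*2)/(((24*(sqrt(2)*1**(5/2)))*38)) = -12716*sqrt(2)/1824 = -3179*sqrt(2)/456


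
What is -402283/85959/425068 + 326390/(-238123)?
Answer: -1703695823689927/1242948319448868 ≈ -1.3707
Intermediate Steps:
-402283/85959/425068 + 326390/(-238123) = -402283*1/85959*(1/425068) + 326390*(-1/238123) = -402283/85959*1/425068 - 326390/238123 = -57469/5219774316 - 326390/238123 = -1703695823689927/1242948319448868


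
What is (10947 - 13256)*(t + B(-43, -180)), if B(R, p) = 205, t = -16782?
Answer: 38276293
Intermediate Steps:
(10947 - 13256)*(t + B(-43, -180)) = (10947 - 13256)*(-16782 + 205) = -2309*(-16577) = 38276293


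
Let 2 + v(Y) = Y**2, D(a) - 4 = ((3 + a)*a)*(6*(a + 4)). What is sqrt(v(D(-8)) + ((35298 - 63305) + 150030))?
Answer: sqrt(1035957) ≈ 1017.8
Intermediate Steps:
D(a) = 4 + a*(3 + a)*(24 + 6*a) (D(a) = 4 + ((3 + a)*a)*(6*(a + 4)) = 4 + (a*(3 + a))*(6*(4 + a)) = 4 + (a*(3 + a))*(24 + 6*a) = 4 + a*(3 + a)*(24 + 6*a))
v(Y) = -2 + Y**2
sqrt(v(D(-8)) + ((35298 - 63305) + 150030)) = sqrt((-2 + (4 + 6*(-8)**3 + 42*(-8)**2 + 72*(-8))**2) + ((35298 - 63305) + 150030)) = sqrt((-2 + (4 + 6*(-512) + 42*64 - 576)**2) + (-28007 + 150030)) = sqrt((-2 + (4 - 3072 + 2688 - 576)**2) + 122023) = sqrt((-2 + (-956)**2) + 122023) = sqrt((-2 + 913936) + 122023) = sqrt(913934 + 122023) = sqrt(1035957)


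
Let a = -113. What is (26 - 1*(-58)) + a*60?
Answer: -6696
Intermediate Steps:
(26 - 1*(-58)) + a*60 = (26 - 1*(-58)) - 113*60 = (26 + 58) - 6780 = 84 - 6780 = -6696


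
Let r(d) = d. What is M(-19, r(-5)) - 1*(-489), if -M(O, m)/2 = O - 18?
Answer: 563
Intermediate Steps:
M(O, m) = 36 - 2*O (M(O, m) = -2*(O - 18) = -2*(-18 + O) = 36 - 2*O)
M(-19, r(-5)) - 1*(-489) = (36 - 2*(-19)) - 1*(-489) = (36 + 38) + 489 = 74 + 489 = 563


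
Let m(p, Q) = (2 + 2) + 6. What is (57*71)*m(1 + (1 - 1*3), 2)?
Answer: 40470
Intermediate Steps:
m(p, Q) = 10 (m(p, Q) = 4 + 6 = 10)
(57*71)*m(1 + (1 - 1*3), 2) = (57*71)*10 = 4047*10 = 40470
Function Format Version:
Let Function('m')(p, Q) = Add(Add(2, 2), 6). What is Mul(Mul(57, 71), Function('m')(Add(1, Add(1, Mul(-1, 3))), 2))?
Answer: 40470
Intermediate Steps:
Function('m')(p, Q) = 10 (Function('m')(p, Q) = Add(4, 6) = 10)
Mul(Mul(57, 71), Function('m')(Add(1, Add(1, Mul(-1, 3))), 2)) = Mul(Mul(57, 71), 10) = Mul(4047, 10) = 40470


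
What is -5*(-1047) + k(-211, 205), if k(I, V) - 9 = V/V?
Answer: 5245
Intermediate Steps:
k(I, V) = 10 (k(I, V) = 9 + V/V = 9 + 1 = 10)
-5*(-1047) + k(-211, 205) = -5*(-1047) + 10 = 5235 + 10 = 5245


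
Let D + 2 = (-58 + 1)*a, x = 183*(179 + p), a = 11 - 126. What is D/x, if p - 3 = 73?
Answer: 6553/46665 ≈ 0.14043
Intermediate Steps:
p = 76 (p = 3 + 73 = 76)
a = -115
x = 46665 (x = 183*(179 + 76) = 183*255 = 46665)
D = 6553 (D = -2 + (-58 + 1)*(-115) = -2 - 57*(-115) = -2 + 6555 = 6553)
D/x = 6553/46665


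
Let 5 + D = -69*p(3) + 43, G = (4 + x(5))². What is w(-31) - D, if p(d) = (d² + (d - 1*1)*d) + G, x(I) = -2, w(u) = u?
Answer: 1242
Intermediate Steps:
G = 4 (G = (4 - 2)² = 2² = 4)
p(d) = 4 + d² + d*(-1 + d) (p(d) = (d² + (d - 1*1)*d) + 4 = (d² + (d - 1)*d) + 4 = (d² + (-1 + d)*d) + 4 = (d² + d*(-1 + d)) + 4 = 4 + d² + d*(-1 + d))
D = -1273 (D = -5 + (-69*(4 - 1*3 + 2*3²) + 43) = -5 + (-69*(4 - 3 + 2*9) + 43) = -5 + (-69*(4 - 3 + 18) + 43) = -5 + (-69*19 + 43) = -5 + (-1311 + 43) = -5 - 1268 = -1273)
w(-31) - D = -31 - 1*(-1273) = -31 + 1273 = 1242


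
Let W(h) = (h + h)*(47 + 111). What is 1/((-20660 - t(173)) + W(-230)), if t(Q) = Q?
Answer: -1/93513 ≈ -1.0694e-5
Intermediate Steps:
W(h) = 316*h (W(h) = (2*h)*158 = 316*h)
1/((-20660 - t(173)) + W(-230)) = 1/((-20660 - 1*173) + 316*(-230)) = 1/((-20660 - 173) - 72680) = 1/(-20833 - 72680) = 1/(-93513) = -1/93513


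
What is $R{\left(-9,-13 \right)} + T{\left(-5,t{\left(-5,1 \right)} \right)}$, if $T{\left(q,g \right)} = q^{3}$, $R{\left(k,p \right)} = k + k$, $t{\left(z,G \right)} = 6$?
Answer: $-143$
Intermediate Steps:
$R{\left(k,p \right)} = 2 k$
$R{\left(-9,-13 \right)} + T{\left(-5,t{\left(-5,1 \right)} \right)} = 2 \left(-9\right) + \left(-5\right)^{3} = -18 - 125 = -143$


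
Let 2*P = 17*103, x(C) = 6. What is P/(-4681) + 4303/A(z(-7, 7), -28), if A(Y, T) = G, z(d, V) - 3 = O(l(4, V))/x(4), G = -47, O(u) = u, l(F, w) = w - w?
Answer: -40366983/440014 ≈ -91.740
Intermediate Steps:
l(F, w) = 0
P = 1751/2 (P = (17*103)/2 = (1/2)*1751 = 1751/2 ≈ 875.50)
z(d, V) = 3 (z(d, V) = 3 + 0/6 = 3 + 0*(1/6) = 3 + 0 = 3)
A(Y, T) = -47
P/(-4681) + 4303/A(z(-7, 7), -28) = (1751/2)/(-4681) + 4303/(-47) = (1751/2)*(-1/4681) + 4303*(-1/47) = -1751/9362 - 4303/47 = -40366983/440014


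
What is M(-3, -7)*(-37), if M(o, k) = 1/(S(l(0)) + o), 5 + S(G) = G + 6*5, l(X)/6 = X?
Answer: -37/22 ≈ -1.6818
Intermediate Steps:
l(X) = 6*X
S(G) = 25 + G (S(G) = -5 + (G + 6*5) = -5 + (G + 30) = -5 + (30 + G) = 25 + G)
M(o, k) = 1/(25 + o) (M(o, k) = 1/((25 + 6*0) + o) = 1/((25 + 0) + o) = 1/(25 + o))
M(-3, -7)*(-37) = -37/(25 - 3) = -37/22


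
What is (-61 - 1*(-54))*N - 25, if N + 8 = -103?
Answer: 752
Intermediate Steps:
N = -111 (N = -8 - 103 = -111)
(-61 - 1*(-54))*N - 25 = (-61 - 1*(-54))*(-111) - 25 = (-61 + 54)*(-111) - 25 = -7*(-111) - 25 = 777 - 25 = 752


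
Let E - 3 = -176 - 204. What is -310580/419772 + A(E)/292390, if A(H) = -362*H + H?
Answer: -8420194079/30684283770 ≈ -0.27441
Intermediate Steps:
E = -377 (E = 3 + (-176 - 204) = 3 - 380 = -377)
A(H) = -361*H
-310580/419772 + A(E)/292390 = -310580/419772 - 361*(-377)/292390 = -310580*1/419772 + 136097*(1/292390) = -77645/104943 + 136097/292390 = -8420194079/30684283770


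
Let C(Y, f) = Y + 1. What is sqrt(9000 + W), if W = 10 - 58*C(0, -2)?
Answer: 2*sqrt(2238) ≈ 94.615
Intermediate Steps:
C(Y, f) = 1 + Y
W = -48 (W = 10 - 58*(1 + 0) = 10 - 58*1 = 10 - 58 = -48)
sqrt(9000 + W) = sqrt(9000 - 48) = sqrt(8952) = 2*sqrt(2238)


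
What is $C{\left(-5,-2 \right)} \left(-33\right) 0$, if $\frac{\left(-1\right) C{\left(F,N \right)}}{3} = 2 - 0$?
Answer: $0$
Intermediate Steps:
$C{\left(F,N \right)} = -6$ ($C{\left(F,N \right)} = - 3 \left(2 - 0\right) = - 3 \left(2 + 0\right) = \left(-3\right) 2 = -6$)
$C{\left(-5,-2 \right)} \left(-33\right) 0 = \left(-6\right) \left(-33\right) 0 = 198 \cdot 0 = 0$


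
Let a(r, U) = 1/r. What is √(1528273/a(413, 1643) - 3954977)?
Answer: 6*√17422827 ≈ 25044.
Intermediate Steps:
√(1528273/a(413, 1643) - 3954977) = √(1528273/(1/413) - 3954977) = √(1528273*413 - 3954977) = √(631176749 - 3954977) = √627221772 = 6*√17422827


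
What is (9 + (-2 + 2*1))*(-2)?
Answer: -18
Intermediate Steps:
(9 + (-2 + 2*1))*(-2) = (9 + (-2 + 2))*(-2) = (9 + 0)*(-2) = 9*(-2) = -18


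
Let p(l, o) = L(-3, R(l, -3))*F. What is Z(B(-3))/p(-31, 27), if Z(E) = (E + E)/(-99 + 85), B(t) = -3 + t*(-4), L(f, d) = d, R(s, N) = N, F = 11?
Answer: 3/77 ≈ 0.038961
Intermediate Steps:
B(t) = -3 - 4*t
p(l, o) = -33 (p(l, o) = -3*11 = -33)
Z(E) = -E/7 (Z(E) = (2*E)/(-14) = (2*E)*(-1/14) = -E/7)
Z(B(-3))/p(-31, 27) = -(-3 - 4*(-3))/7/(-33) = -(-3 + 12)/7*(-1/33) = -⅐*9*(-1/33) = -9/7*(-1/33) = 3/77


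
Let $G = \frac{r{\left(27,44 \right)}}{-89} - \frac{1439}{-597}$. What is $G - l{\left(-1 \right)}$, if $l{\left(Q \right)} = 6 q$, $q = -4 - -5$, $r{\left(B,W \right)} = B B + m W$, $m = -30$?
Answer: $\frac{162100}{53133} \approx 3.0508$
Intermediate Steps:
$r{\left(B,W \right)} = B^{2} - 30 W$ ($r{\left(B,W \right)} = B B - 30 W = B^{2} - 30 W$)
$q = 1$ ($q = -4 + 5 = 1$)
$G = \frac{480898}{53133}$ ($G = \frac{27^{2} - 1320}{-89} - \frac{1439}{-597} = \left(729 - 1320\right) \left(- \frac{1}{89}\right) - - \frac{1439}{597} = \left(-591\right) \left(- \frac{1}{89}\right) + \frac{1439}{597} = \frac{591}{89} + \frac{1439}{597} = \frac{480898}{53133} \approx 9.0508$)
$l{\left(Q \right)} = 6$ ($l{\left(Q \right)} = 6 \cdot 1 = 6$)
$G - l{\left(-1 \right)} = \frac{480898}{53133} - 6 = \frac{162100}{53133}$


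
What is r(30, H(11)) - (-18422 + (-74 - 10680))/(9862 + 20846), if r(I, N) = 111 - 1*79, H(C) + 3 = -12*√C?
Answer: 252958/7677 ≈ 32.950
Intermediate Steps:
H(C) = -3 - 12*√C
r(I, N) = 32 (r(I, N) = 111 - 79 = 32)
r(30, H(11)) - (-18422 + (-74 - 10680))/(9862 + 20846) = 32 - (-18422 + (-74 - 10680))/(9862 + 20846) = 32 - (-18422 - 10754)/30708 = 32 - (-29176)/30708 = 32 - 1*(-7294/7677) = 32 + 7294/7677 = 252958/7677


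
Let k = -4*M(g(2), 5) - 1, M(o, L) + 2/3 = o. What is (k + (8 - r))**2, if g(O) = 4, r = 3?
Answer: 784/9 ≈ 87.111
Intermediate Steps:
M(o, L) = -2/3 + o
k = -43/3 (k = -4*(-2/3 + 4) - 1 = -4*10/3 - 1 = -40/3 - 1 = -43/3 ≈ -14.333)
(k + (8 - r))**2 = (-43/3 + (8 - 1*3))**2 = (-43/3 + (8 - 3))**2 = (-43/3 + 5)**2 = (-28/3)**2 = 784/9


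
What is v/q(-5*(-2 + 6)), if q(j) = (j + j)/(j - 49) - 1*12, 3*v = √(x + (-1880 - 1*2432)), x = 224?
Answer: -23*I*√1022/394 ≈ -1.8662*I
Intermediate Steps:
v = 2*I*√1022/3 (v = √(224 + (-1880 - 1*2432))/3 = √(224 + (-1880 - 2432))/3 = √(224 - 4312)/3 = √(-4088)/3 = (2*I*√1022)/3 = 2*I*√1022/3 ≈ 21.313*I)
q(j) = -12 + 2*j/(-49 + j) (q(j) = (2*j)/(-49 + j) - 12 = 2*j/(-49 + j) - 12 = -12 + 2*j/(-49 + j))
v/q(-5*(-2 + 6)) = (2*I*√1022/3)/((2*(294 - (-25)*(-2 + 6))/(-49 - 5*(-2 + 6)))) = (2*I*√1022/3)/((2*(294 - (-25)*4)/(-49 - 5*4))) = (2*I*√1022/3)/((2*(294 - 5*(-20))/(-49 - 20))) = (2*I*√1022/3)/((2*(294 + 100)/(-69))) = (2*I*√1022/3)/((2*(-1/69)*394)) = (2*I*√1022/3)/(-788/69) = (2*I*√1022/3)*(-69/788) = -23*I*√1022/394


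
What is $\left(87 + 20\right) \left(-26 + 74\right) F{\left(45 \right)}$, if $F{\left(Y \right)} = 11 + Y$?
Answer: $287616$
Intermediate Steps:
$\left(87 + 20\right) \left(-26 + 74\right) F{\left(45 \right)} = \left(87 + 20\right) \left(-26 + 74\right) \left(11 + 45\right) = 107 \cdot 48 \cdot 56 = 5136 \cdot 56 = 287616$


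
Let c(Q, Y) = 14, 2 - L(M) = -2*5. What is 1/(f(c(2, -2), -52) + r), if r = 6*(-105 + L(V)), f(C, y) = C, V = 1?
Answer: -1/544 ≈ -0.0018382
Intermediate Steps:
L(M) = 12 (L(M) = 2 - (-2)*5 = 2 - 1*(-10) = 2 + 10 = 12)
r = -558 (r = 6*(-105 + 12) = 6*(-93) = -558)
1/(f(c(2, -2), -52) + r) = 1/(14 - 558) = 1/(-544) = -1/544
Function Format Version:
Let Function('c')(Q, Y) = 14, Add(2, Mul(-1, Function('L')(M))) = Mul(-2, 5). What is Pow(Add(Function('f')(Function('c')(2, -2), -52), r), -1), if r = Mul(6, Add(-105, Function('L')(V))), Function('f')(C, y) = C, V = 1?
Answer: Rational(-1, 544) ≈ -0.0018382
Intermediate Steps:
Function('L')(M) = 12 (Function('L')(M) = Add(2, Mul(-1, Mul(-2, 5))) = Add(2, Mul(-1, -10)) = Add(2, 10) = 12)
r = -558 (r = Mul(6, Add(-105, 12)) = Mul(6, -93) = -558)
Pow(Add(Function('f')(Function('c')(2, -2), -52), r), -1) = Pow(Add(14, -558), -1) = Pow(-544, -1) = Rational(-1, 544)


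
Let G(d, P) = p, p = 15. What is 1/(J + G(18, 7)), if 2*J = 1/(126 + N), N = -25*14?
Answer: 448/6719 ≈ 0.066677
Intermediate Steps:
N = -350
G(d, P) = 15
J = -1/448 (J = 1/(2*(126 - 350)) = (1/2)/(-224) = (1/2)*(-1/224) = -1/448 ≈ -0.0022321)
1/(J + G(18, 7)) = 1/(-1/448 + 15) = 1/(6719/448) = 448/6719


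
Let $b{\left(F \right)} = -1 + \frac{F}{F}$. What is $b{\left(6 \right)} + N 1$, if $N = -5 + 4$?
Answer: $-1$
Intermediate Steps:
$N = -1$
$b{\left(F \right)} = 0$ ($b{\left(F \right)} = -1 + 1 = 0$)
$b{\left(6 \right)} + N 1 = 0 - 1 = -1$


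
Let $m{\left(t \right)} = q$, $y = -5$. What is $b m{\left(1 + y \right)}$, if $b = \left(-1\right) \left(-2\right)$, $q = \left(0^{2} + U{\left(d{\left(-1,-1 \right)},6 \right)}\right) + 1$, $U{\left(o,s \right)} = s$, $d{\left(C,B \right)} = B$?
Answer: $14$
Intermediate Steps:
$q = 7$ ($q = \left(0^{2} + 6\right) + 1 = \left(0 + 6\right) + 1 = 6 + 1 = 7$)
$b = 2$
$m{\left(t \right)} = 7$
$b m{\left(1 + y \right)} = 2 \cdot 7 = 14$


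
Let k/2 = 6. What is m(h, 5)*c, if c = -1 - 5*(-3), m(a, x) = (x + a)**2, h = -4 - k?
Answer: 1694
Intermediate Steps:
k = 12 (k = 2*6 = 12)
h = -16 (h = -4 - 1*12 = -4 - 12 = -16)
m(a, x) = (a + x)**2
c = 14 (c = -1 + 15 = 14)
m(h, 5)*c = (-16 + 5)**2*14 = (-11)**2*14 = 121*14 = 1694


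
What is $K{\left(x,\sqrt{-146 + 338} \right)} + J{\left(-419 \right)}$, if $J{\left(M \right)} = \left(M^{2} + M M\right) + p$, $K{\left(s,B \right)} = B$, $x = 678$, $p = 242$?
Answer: $351364 + 8 \sqrt{3} \approx 3.5138 \cdot 10^{5}$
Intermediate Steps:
$J{\left(M \right)} = 242 + 2 M^{2}$ ($J{\left(M \right)} = \left(M^{2} + M M\right) + 242 = \left(M^{2} + M^{2}\right) + 242 = 2 M^{2} + 242 = 242 + 2 M^{2}$)
$K{\left(x,\sqrt{-146 + 338} \right)} + J{\left(-419 \right)} = \sqrt{-146 + 338} + \left(242 + 2 \left(-419\right)^{2}\right) = \sqrt{192} + \left(242 + 2 \cdot 175561\right) = 8 \sqrt{3} + \left(242 + 351122\right) = 8 \sqrt{3} + 351364 = 351364 + 8 \sqrt{3}$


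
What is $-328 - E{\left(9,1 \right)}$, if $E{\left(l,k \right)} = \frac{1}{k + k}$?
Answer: $- \frac{657}{2} \approx -328.5$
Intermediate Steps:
$E{\left(l,k \right)} = \frac{1}{2 k}$
$-328 - E{\left(9,1 \right)} = -328 - \frac{1}{2 \cdot 1} = -328 - \frac{1}{2} \cdot 1 = -328 - \frac{1}{2} = - \frac{657}{2}$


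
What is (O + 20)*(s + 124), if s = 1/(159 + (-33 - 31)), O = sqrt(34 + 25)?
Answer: 47124/19 + 11781*sqrt(59)/95 ≈ 3432.8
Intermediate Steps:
O = sqrt(59) ≈ 7.6811
s = 1/95 (s = 1/(159 - 64) = 1/95 ≈ 0.010526)
(O + 20)*(s + 124) = (sqrt(59) + 20)*(1/95 + 124) = (20 + sqrt(59))*(11781/95) = 47124/19 + 11781*sqrt(59)/95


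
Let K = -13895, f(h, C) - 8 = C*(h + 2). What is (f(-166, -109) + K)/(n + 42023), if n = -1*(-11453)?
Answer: 3989/53476 ≈ 0.074594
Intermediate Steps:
n = 11453
f(h, C) = 8 + C*(2 + h) (f(h, C) = 8 + C*(h + 2) = 8 + C*(2 + h))
(f(-166, -109) + K)/(n + 42023) = ((8 + 2*(-109) - 109*(-166)) - 13895)/(11453 + 42023) = ((8 - 218 + 18094) - 13895)/53476 = (17884 - 13895)*(1/53476) = 3989*(1/53476) = 3989/53476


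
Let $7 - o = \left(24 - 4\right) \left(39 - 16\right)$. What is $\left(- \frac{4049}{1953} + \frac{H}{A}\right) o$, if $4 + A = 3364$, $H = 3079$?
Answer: $\frac{54585443}{104160} \approx 524.05$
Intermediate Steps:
$A = 3360$ ($A = -4 + 3364 = 3360$)
$o = -453$ ($o = 7 - \left(24 - 4\right) \left(39 - 16\right) = 7 - 20 \cdot 23 = 7 - 460 = -453$)
$\left(- \frac{4049}{1953} + \frac{H}{A}\right) o = \left(- \frac{4049}{1953} + \frac{3079}{3360}\right) \left(-453\right) = \left(- \frac{361493}{312480}\right) \left(-453\right) = \frac{54585443}{104160}$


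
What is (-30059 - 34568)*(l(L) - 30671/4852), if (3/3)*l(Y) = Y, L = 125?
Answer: -37214100783/4852 ≈ -7.6698e+6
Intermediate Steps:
l(Y) = Y
(-30059 - 34568)*(l(L) - 30671/4852) = (-30059 - 34568)*(125 - 30671/4852) = -64627*(125 - 30671*1/4852) = -64627*(125 - 30671/4852) = -64627*575829/4852 = -37214100783/4852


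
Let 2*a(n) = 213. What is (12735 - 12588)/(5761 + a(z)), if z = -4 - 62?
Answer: 294/11735 ≈ 0.025053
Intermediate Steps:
z = -66
a(n) = 213/2 (a(n) = (½)*213 = 213/2)
(12735 - 12588)/(5761 + a(z)) = (12735 - 12588)/(5761 + 213/2) = 147/(11735/2) = 147*(2/11735) = 294/11735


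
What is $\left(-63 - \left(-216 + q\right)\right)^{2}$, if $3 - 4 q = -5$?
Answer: $22801$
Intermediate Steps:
$q = 2$ ($q = \frac{3}{4} - - \frac{5}{4} = \frac{3}{4} + \frac{5}{4} = 2$)
$\left(-63 - \left(-216 + q\right)\right)^{2} = \left(-63 + \left(6^{3} - 2\right)\right)^{2} = \left(-63 + \left(216 - 2\right)\right)^{2} = \left(-63 + 214\right)^{2} = 151^{2} = 22801$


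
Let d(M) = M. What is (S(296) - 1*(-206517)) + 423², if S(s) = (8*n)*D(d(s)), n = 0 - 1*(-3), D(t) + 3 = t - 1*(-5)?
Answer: 392598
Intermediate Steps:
D(t) = 2 + t (D(t) = -3 + (t - 1*(-5)) = -3 + (t + 5) = -3 + (5 + t) = 2 + t)
n = 3 (n = 0 + 3 = 3)
S(s) = 48 + 24*s (S(s) = (8*3)*(2 + s) = 24*(2 + s) = 48 + 24*s)
(S(296) - 1*(-206517)) + 423² = ((48 + 24*296) - 1*(-206517)) + 423² = ((48 + 7104) + 206517) + 178929 = (7152 + 206517) + 178929 = 213669 + 178929 = 392598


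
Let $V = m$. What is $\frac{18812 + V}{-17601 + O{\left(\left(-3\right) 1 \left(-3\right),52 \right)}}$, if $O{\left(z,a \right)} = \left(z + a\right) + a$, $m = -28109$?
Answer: $\frac{9297}{17488} \approx 0.53162$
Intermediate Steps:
$V = -28109$
$O{\left(z,a \right)} = z + 2 a$ ($O{\left(z,a \right)} = \left(a + z\right) + a = z + 2 a$)
$\frac{18812 + V}{-17601 + O{\left(\left(-3\right) 1 \left(-3\right),52 \right)}} = \frac{18812 - 28109}{-17601 + \left(\left(-3\right) 1 \left(-3\right) + 2 \cdot 52\right)} = - \frac{9297}{-17601 + \left(\left(-3\right) \left(-3\right) + 104\right)} = - \frac{9297}{-17601 + \left(9 + 104\right)} = - \frac{9297}{-17601 + 113} = - \frac{9297}{-17488} = \left(-9297\right) \left(- \frac{1}{17488}\right) = \frac{9297}{17488}$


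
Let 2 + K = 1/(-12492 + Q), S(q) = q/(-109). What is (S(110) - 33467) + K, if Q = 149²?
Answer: -35420674670/1058281 ≈ -33470.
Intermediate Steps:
Q = 22201
S(q) = -q/109 (S(q) = q*(-1/109) = -q/109)
K = -19417/9709 (K = -2 + 1/(-12492 + 22201) = -2 + 1/9709 = -19417/9709 ≈ -1.9999)
(S(110) - 33467) + K = (-1/109*110 - 33467) - 19417/9709 = (-110/109 - 33467) - 19417/9709 = -3648013/109 - 19417/9709 = -35420674670/1058281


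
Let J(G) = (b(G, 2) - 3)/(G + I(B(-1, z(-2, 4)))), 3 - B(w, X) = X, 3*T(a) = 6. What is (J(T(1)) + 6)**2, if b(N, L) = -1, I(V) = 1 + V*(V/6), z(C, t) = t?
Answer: 8100/361 ≈ 22.438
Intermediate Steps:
T(a) = 2 (T(a) = (1/3)*6 = 2)
B(w, X) = 3 - X
I(V) = 1 + V**2/6 (I(V) = 1 + V*(V*(1/6)) = 1 + V*(V/6) = 1 + V**2/6)
J(G) = -4/(7/6 + G) (J(G) = (-1 - 3)/(G + (1 + (3 - 1*4)**2/6)) = -4/(G + (1 + (3 - 4)**2/6)) = -4/(G + (1 + (1/6)*(-1)**2)) = -4/(G + (1 + (1/6)*1)) = -4/(G + (1 + 1/6)) = -4/(G + 7/6) = -4/(7/6 + G))
(J(T(1)) + 6)**2 = (-24/(7 + 6*2) + 6)**2 = (-24/(7 + 12) + 6)**2 = (-24/19 + 6)**2 = (90/19)**2 = 8100/361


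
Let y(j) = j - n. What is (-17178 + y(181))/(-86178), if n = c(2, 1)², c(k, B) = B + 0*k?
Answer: 2833/14363 ≈ 0.19724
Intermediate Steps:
c(k, B) = B (c(k, B) = B + 0 = B)
n = 1 (n = 1² = 1)
y(j) = -1 + j (y(j) = j - 1*1 = j - 1 = -1 + j)
(-17178 + y(181))/(-86178) = (-17178 + (-1 + 181))/(-86178) = (-17178 + 180)*(-1/86178) = -16998*(-1/86178) = 2833/14363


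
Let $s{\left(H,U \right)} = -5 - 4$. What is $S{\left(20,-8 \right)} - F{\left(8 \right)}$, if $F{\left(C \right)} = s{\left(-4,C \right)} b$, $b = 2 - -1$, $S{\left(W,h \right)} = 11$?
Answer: $38$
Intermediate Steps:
$s{\left(H,U \right)} = -9$
$b = 3$ ($b = 2 + 1 = 3$)
$F{\left(C \right)} = -27$ ($F{\left(C \right)} = \left(-9\right) 3 = -27$)
$S{\left(20,-8 \right)} - F{\left(8 \right)} = 11 - -27 = 11 + 27 = 38$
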